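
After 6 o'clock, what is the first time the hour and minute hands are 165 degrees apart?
At t minutes past 6:00, the hour hand is at 30 x 6 + 0.5t degrees and the minute hand is at 6t degrees.
The smaller angle between them is 165 degrees when |30H - 5.5t| = 165 or |30H - 5.5t| = 195.
With H = 6, solve 30 x 6 - 5.5t = +/- target for each target:
  t = (30 x 6 - 165) / 5.5 = 2.73
  t = (30 x 6 + 165) / 5.5 = 62.73 (outside (0, 60))
  t = (30 x 6 - 195) / 5.5 = -2.73 (outside (0, 60))
  t = (30 x 6 + 195) / 5.5 = 68.18 (outside (0, 60))
Valid solutions in (0, 60): {2.73} minutes.
The first occurrence is t = 2.73 minutes.
The hands form a 165-degree angle at 2.73 minutes past 6:00.

Final answer: 2.73 minutes past 6:00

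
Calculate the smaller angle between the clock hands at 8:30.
Hour hand position: 8 x 30 + 30 x 0.5 = 255 degrees
Minute hand position: 30 x 6 = 180 degrees
Difference: |255 - 180| = 75 degrees
The angle between the hands is 75 degrees

Final answer: 75 degrees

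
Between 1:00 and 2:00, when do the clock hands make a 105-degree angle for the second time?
At t minutes past 1:00, the hour hand is at 30 x 1 + 0.5t degrees and the minute hand is at 6t degrees.
The smaller angle between them is 105 degrees when |30H - 5.5t| = 105 or |30H - 5.5t| = 255.
With H = 1, solve 30 x 1 - 5.5t = +/- target for each target:
  t = (30 x 1 - 105) / 5.5 = -13.64 (outside (0, 60))
  t = (30 x 1 + 105) / 5.5 = 24.55
  t = (30 x 1 - 255) / 5.5 = -40.91 (outside (0, 60))
  t = (30 x 1 + 255) / 5.5 = 51.82
Valid solutions in (0, 60): {24.55, 51.82} minutes.
The second occurrence is t = 51.82 minutes.
The hands form a 105-degree angle at 51.82 minutes past 1:00.

Final answer: 51.82 minutes past 1:00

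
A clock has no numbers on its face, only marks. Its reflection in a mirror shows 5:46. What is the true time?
Reflection across the vertical (12-6) axis maps a hand at angle A degrees to (360 - A) degrees, which sends a reading of T minutes past 12:00 to (720 - T) minutes past 12:00.
Mirror reads 5:46 = 346 minutes past 12:00.
Actual time: (720 - 346) mod 720 = 374 minutes = 6:14.

Final answer: 6:14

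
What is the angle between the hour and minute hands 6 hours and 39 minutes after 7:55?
First find the time 6 hours and 39 minutes after 7:55.
Total minutes: 7 x 60 + 55 + 6 x 60 + 39 = 874.
874 mod 720 = 154 minutes = 2:34.
Now compute the angle at 2:34:
Hour hand: 2 x 30 + 34 x 0.5 = 77 degrees
Minute hand: 34 x 6 = 204 degrees
Difference: |77 - 204| = 127 degrees
The angle is 127 degrees

Final answer: 127 degrees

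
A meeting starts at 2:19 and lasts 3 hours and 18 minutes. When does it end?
Starting time: 2:19
Adding 18 minutes to 19 minutes: 19 + 18 = 37 minutes
Adding 3 hours: 2 + 3 = 5
Final time: 5:37

Final answer: 5:37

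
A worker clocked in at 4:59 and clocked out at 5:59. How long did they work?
From 4:59 to 5:59:
(5 x 60 + 59) - (4 x 60 + 59) = 359 - 299 = 60 minutes
= 1 hour

Final answer: 1 hour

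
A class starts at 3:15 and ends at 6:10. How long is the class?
From 3:15 to 6:10:
(6 x 60 + 10) - (3 x 60 + 15) = 370 - 195 = 175 minutes
= 2 hours and 55 minutes

Final answer: 2 hours and 55 minutes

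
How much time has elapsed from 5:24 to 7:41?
From 5:24 to 7:41:
(7 x 60 + 41) - (5 x 60 + 24) = 461 - 324 = 137 minutes
= 2 hours and 17 minutes

Final answer: 2 hours and 17 minutes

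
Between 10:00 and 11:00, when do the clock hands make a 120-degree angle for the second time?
At t minutes past 10:00, the hour hand is at 30 x 10 + 0.5t degrees and the minute hand is at 6t degrees.
The smaller angle between them is 120 degrees when |30H - 5.5t| = 120 or |30H - 5.5t| = 240.
With H = 10, solve 30 x 10 - 5.5t = +/- target for each target:
  t = (30 x 10 - 120) / 5.5 = 32.73
  t = (30 x 10 + 120) / 5.5 = 76.36 (outside (0, 60))
  t = (30 x 10 - 240) / 5.5 = 10.91
  t = (30 x 10 + 240) / 5.5 = 98.18 (outside (0, 60))
Valid solutions in (0, 60): {10.91, 32.73} minutes.
The second occurrence is t = 32.73 minutes.
The hands form a 120-degree angle at 32.73 minutes past 10:00.

Final answer: 32.73 minutes past 10:00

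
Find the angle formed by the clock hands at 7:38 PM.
Hour hand position: 7 x 30 + 38 x 0.5 = 229 degrees
Minute hand position: 38 x 6 = 228 degrees
Difference: |229 - 228| = 1 degrees
The angle between the hands is 1 degrees

Final answer: 1 degrees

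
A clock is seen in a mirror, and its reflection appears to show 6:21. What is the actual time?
Reflection across the vertical (12-6) axis maps a hand at angle A degrees to (360 - A) degrees, which sends a reading of T minutes past 12:00 to (720 - T) minutes past 12:00.
Mirror reads 6:21 = 381 minutes past 12:00.
Actual time: (720 - 381) mod 720 = 339 minutes = 5:39.

Final answer: 5:39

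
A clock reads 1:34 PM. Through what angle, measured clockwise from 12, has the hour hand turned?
The hour hand moves 30 degrees per hour and 0.5 degrees per minute.
At 1:34: (1) x 30 + 34 x 0.5 = 30 + 17 = 47 degrees

Final answer: 47 degrees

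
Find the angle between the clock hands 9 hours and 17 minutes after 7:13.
First find the time 9 hours and 17 minutes after 7:13.
Total minutes: 7 x 60 + 13 + 9 x 60 + 17 = 990.
990 mod 720 = 270 minutes = 4:30.
Now compute the angle at 4:30:
Hour hand: 4 x 30 + 30 x 0.5 = 135 degrees
Minute hand: 30 x 6 = 180 degrees
Difference: |135 - 180| = 45 degrees
The angle is 45 degrees

Final answer: 45 degrees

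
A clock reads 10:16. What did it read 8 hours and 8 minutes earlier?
Starting time: 10:16 = 616 total minutes past 12:00
Subtracting: 8 hours and 8 minutes = 488 minutes
616 - 488 = 128 minutes
= 2 hours and 8 minutes past 12:00 = 2:08

Final answer: 2:08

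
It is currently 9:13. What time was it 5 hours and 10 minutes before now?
Starting time: 9:13 = 553 total minutes past 12:00
Subtracting: 5 hours and 10 minutes = 310 minutes
553 - 310 = 243 minutes
= 4 hours and 3 minutes past 12:00 = 4:03

Final answer: 4:03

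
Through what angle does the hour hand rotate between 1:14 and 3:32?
The hour hand moves 0.5 degrees per minute.
Time elapsed: 3:32 - 1:14 = 138 minutes
Angular displacement: 138 x 0.5 = 69 degrees

Final answer: 69 degrees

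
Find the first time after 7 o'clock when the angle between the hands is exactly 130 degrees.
At t minutes past 7:00, the hour hand is at 30 x 7 + 0.5t degrees and the minute hand is at 6t degrees.
The smaller angle between them is 130 degrees when |30H - 5.5t| = 130 or |30H - 5.5t| = 230.
With H = 7, solve 30 x 7 - 5.5t = +/- target for each target:
  t = (30 x 7 - 130) / 5.5 = 14.55
  t = (30 x 7 + 130) / 5.5 = 61.82 (outside (0, 60))
  t = (30 x 7 - 230) / 5.5 = -3.64 (outside (0, 60))
  t = (30 x 7 + 230) / 5.5 = 80 (outside (0, 60))
Valid solutions in (0, 60): {14.55} minutes.
The first occurrence is t = 14.55 minutes.
The hands form a 130-degree angle at 14.55 minutes past 7:00.

Final answer: 14.55 minutes past 7:00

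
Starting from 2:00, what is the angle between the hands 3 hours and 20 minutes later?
First find the time 3 hours and 20 minutes after 2:00.
Total minutes: 2 x 60 + 0 + 3 x 60 + 20 = 320.
320 mod 720 = 320 minutes = 5:20.
Now compute the angle at 5:20:
Hour hand: 5 x 30 + 20 x 0.5 = 160 degrees
Minute hand: 20 x 6 = 120 degrees
Difference: |160 - 120| = 40 degrees
The angle is 40 degrees

Final answer: 40 degrees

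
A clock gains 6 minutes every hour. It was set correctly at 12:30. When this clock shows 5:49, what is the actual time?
For every 60 true minutes, the faulty clock advances 66 minutes, so 1 faulty-clock minute corresponds to 60/66 true minutes.
From 12:30 to 5:49 on the faulty dial is 319 minutes.
True elapsed: 319 x 60/66 = 290 minutes = 4 hours and 50 minutes.
True time: 12:30 + 4 hours and 50 minutes = 5:20.

Final answer: 5:20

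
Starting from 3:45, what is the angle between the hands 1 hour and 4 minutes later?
First find the time 1 hour and 4 minutes after 3:45.
Total minutes: 3 x 60 + 45 + 1 x 60 + 4 = 289.
289 mod 720 = 289 minutes = 4:49.
Now compute the angle at 4:49:
Hour hand: 4 x 30 + 49 x 0.5 = 144.5 degrees
Minute hand: 49 x 6 = 294 degrees
Difference: |144.5 - 294| = 149.5 degrees
The angle is 149.5 degrees

Final answer: 149.5 degrees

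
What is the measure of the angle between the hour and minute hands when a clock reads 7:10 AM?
Hour hand position: 7 x 30 + 10 x 0.5 = 215 degrees
Minute hand position: 10 x 6 = 60 degrees
Difference: |215 - 60| = 155 degrees
The angle between the hands is 155 degrees

Final answer: 155 degrees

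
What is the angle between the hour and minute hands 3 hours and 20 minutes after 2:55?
First find the time 3 hours and 20 minutes after 2:55.
Total minutes: 2 x 60 + 55 + 3 x 60 + 20 = 375.
375 mod 720 = 375 minutes = 6:15.
Now compute the angle at 6:15:
Hour hand: 6 x 30 + 15 x 0.5 = 187.5 degrees
Minute hand: 15 x 6 = 90 degrees
Difference: |187.5 - 90| = 97.5 degrees
The angle is 97.5 degrees

Final answer: 97.5 degrees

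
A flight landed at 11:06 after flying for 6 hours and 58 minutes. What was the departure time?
Starting time: 11:06 = 666 total minutes past 12:00
Subtracting: 6 hours and 58 minutes = 418 minutes
666 - 418 = 248 minutes
= 4 hours and 8 minutes past 12:00 = 4:08

Final answer: 4:08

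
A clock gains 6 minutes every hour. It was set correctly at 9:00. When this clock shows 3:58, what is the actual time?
For every 60 true minutes, the faulty clock advances 66 minutes, so 1 faulty-clock minute corresponds to 60/66 true minutes.
From 9:00 to 3:58 on the faulty dial is 418 minutes.
True elapsed: 418 x 60/66 = 380 minutes = 6 hours and 20 minutes.
True time: 9:00 + 6 hours and 20 minutes = 3:20.

Final answer: 3:20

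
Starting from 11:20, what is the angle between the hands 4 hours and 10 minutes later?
First find the time 4 hours and 10 minutes after 11:20.
Total minutes: 11 x 60 + 20 + 4 x 60 + 10 = 930.
930 mod 720 = 210 minutes = 3:30.
Now compute the angle at 3:30:
Hour hand: 3 x 30 + 30 x 0.5 = 105 degrees
Minute hand: 30 x 6 = 180 degrees
Difference: |105 - 180| = 75 degrees
The angle is 75 degrees

Final answer: 75 degrees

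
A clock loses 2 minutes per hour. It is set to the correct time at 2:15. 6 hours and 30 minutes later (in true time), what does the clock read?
For every 60 true minutes, the faulty clock advances 60 - 2 = 58 minutes.
True elapsed: 6 hours and 30 minutes = 390 minutes.
Faulty clock advances: 390 x 58/60 = 377 minutes (drift: 13 minutes behind).
Shown time: 2:15 + 377 minutes = 8:32.

Final answer: 8:32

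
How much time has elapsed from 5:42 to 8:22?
From 5:42 to 8:22:
(8 x 60 + 22) - (5 x 60 + 42) = 502 - 342 = 160 minutes
= 2 hours and 40 minutes

Final answer: 2 hours and 40 minutes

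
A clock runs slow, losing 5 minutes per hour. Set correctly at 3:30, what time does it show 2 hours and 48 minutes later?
For every 60 true minutes, the faulty clock advances 60 - 5 = 55 minutes.
True elapsed: 2 hours and 48 minutes = 168 minutes.
Faulty clock advances: 168 x 55/60 = 154 minutes (drift: 14 minutes behind).
Shown time: 3:30 + 154 minutes = 6:04.

Final answer: 6:04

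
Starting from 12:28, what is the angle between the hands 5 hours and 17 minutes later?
First find the time 5 hours and 17 minutes after 12:28.
Total minutes: 12 x 60 + 28 + 5 x 60 + 17 = 1065.
1065 mod 720 = 345 minutes = 5:45.
Now compute the angle at 5:45:
Hour hand: 5 x 30 + 45 x 0.5 = 172.5 degrees
Minute hand: 45 x 6 = 270 degrees
Difference: |172.5 - 270| = 97.5 degrees
The angle is 97.5 degrees

Final answer: 97.5 degrees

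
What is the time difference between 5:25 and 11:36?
From 5:25 to 11:36:
(11 x 60 + 36) - (5 x 60 + 25) = 696 - 325 = 371 minutes
= 6 hours and 11 minutes

Final answer: 6 hours and 11 minutes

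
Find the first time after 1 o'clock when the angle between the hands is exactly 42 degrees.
At t minutes past 1:00, the hour hand is at 30 x 1 + 0.5t degrees and the minute hand is at 6t degrees.
The smaller angle between them is 42 degrees when |30H - 5.5t| = 42 or |30H - 5.5t| = 318.
With H = 1, solve 30 x 1 - 5.5t = +/- target for each target:
  t = (30 x 1 - 42) / 5.5 = -2.18 (outside (0, 60))
  t = (30 x 1 + 42) / 5.5 = 13.09
  t = (30 x 1 - 318) / 5.5 = -52.36 (outside (0, 60))
  t = (30 x 1 + 318) / 5.5 = 63.27 (outside (0, 60))
Valid solutions in (0, 60): {13.09} minutes.
The first occurrence is t = 13.09 minutes.
The hands form a 42-degree angle at 13.09 minutes past 1:00.

Final answer: 13.09 minutes past 1:00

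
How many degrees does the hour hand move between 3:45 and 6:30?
The hour hand moves 0.5 degrees per minute.
Time elapsed: 6:30 - 3:45 = 165 minutes
Angular displacement: 165 x 0.5 = 82.5 degrees

Final answer: 82.5 degrees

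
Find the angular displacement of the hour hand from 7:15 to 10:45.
The hour hand moves 0.5 degrees per minute.
Time elapsed: 10:45 - 7:15 = 210 minutes
Angular displacement: 210 x 0.5 = 105 degrees

Final answer: 105 degrees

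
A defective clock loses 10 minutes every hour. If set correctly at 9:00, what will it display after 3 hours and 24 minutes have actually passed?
For every 60 true minutes, the faulty clock advances 60 - 10 = 50 minutes.
True elapsed: 3 hours and 24 minutes = 204 minutes.
Faulty clock advances: 204 x 50/60 = 170 minutes (drift: 34 minutes behind).
Shown time: 9:00 + 170 minutes = 11:50.

Final answer: 11:50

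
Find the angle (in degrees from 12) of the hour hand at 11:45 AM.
The hour hand moves 30 degrees per hour and 0.5 degrees per minute.
At 11:45: (11) x 30 + 45 x 0.5 = 330 + 22.5 = 352.5 degrees

Final answer: 352.5 degrees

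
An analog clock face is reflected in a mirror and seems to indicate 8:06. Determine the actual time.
Reflection across the vertical (12-6) axis maps a hand at angle A degrees to (360 - A) degrees, which sends a reading of T minutes past 12:00 to (720 - T) minutes past 12:00.
Mirror reads 8:06 = 486 minutes past 12:00.
Actual time: (720 - 486) mod 720 = 234 minutes = 3:54.

Final answer: 3:54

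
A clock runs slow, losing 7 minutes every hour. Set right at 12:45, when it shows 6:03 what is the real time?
For every 60 true minutes, the faulty clock advances 53 minutes, so 1 faulty-clock minute corresponds to 60/53 true minutes.
From 12:45 to 6:03 on the faulty dial is 318 minutes.
True elapsed: 318 x 60/53 = 360 minutes = 6 hours.
True time: 12:45 + 6 hours = 6:45.

Final answer: 6:45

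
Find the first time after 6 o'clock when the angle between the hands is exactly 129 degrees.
At t minutes past 6:00, the hour hand is at 30 x 6 + 0.5t degrees and the minute hand is at 6t degrees.
The smaller angle between them is 129 degrees when |30H - 5.5t| = 129 or |30H - 5.5t| = 231.
With H = 6, solve 30 x 6 - 5.5t = +/- target for each target:
  t = (30 x 6 - 129) / 5.5 = 9.27
  t = (30 x 6 + 129) / 5.5 = 56.18
  t = (30 x 6 - 231) / 5.5 = -9.27 (outside (0, 60))
  t = (30 x 6 + 231) / 5.5 = 74.73 (outside (0, 60))
Valid solutions in (0, 60): {9.27, 56.18} minutes.
The first occurrence is t = 9.27 minutes.
The hands form a 129-degree angle at 9.27 minutes past 6:00.

Final answer: 9.27 minutes past 6:00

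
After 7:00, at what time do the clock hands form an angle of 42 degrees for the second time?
At t minutes past 7:00, the hour hand is at 30 x 7 + 0.5t degrees and the minute hand is at 6t degrees.
The smaller angle between them is 42 degrees when |30H - 5.5t| = 42 or |30H - 5.5t| = 318.
With H = 7, solve 30 x 7 - 5.5t = +/- target for each target:
  t = (30 x 7 - 42) / 5.5 = 30.55
  t = (30 x 7 + 42) / 5.5 = 45.82
  t = (30 x 7 - 318) / 5.5 = -19.64 (outside (0, 60))
  t = (30 x 7 + 318) / 5.5 = 96 (outside (0, 60))
Valid solutions in (0, 60): {30.55, 45.82} minutes.
The second occurrence is t = 45.82 minutes.
The hands form a 42-degree angle at 45.82 minutes past 7:00.

Final answer: 45.82 minutes past 7:00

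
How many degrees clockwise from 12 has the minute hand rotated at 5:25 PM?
The minute hand moves 6 degrees per minute.
At 5:25: 25 x 6 = 150 degrees

Final answer: 150 degrees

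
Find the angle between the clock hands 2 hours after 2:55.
First find the time 2 hours after 2:55.
Total minutes: 2 x 60 + 55 + 2 x 60 + 0 = 295.
295 mod 720 = 295 minutes = 4:55.
Now compute the angle at 4:55:
Hour hand: 4 x 30 + 55 x 0.5 = 147.5 degrees
Minute hand: 55 x 6 = 330 degrees
Difference: |147.5 - 330| = 182.5 degrees
Smaller angle: 360 - 182.5 = 177.5 degrees

Final answer: 177.5 degrees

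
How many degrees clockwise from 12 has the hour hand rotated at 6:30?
The hour hand moves 30 degrees per hour and 0.5 degrees per minute.
At 6:30: (6) x 30 + 30 x 0.5 = 180 + 15 = 195 degrees

Final answer: 195 degrees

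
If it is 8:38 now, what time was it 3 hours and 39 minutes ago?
Starting time: 8:38 = 518 total minutes past 12:00
Subtracting: 3 hours and 39 minutes = 219 minutes
518 - 219 = 299 minutes
= 4 hours and 59 minutes past 12:00 = 4:59

Final answer: 4:59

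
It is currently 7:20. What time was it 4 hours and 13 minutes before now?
Starting time: 7:20 = 440 total minutes past 12:00
Subtracting: 4 hours and 13 minutes = 253 minutes
440 - 253 = 187 minutes
= 3 hours and 7 minutes past 12:00 = 3:07

Final answer: 3:07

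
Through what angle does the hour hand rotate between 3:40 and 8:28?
The hour hand moves 0.5 degrees per minute.
Time elapsed: 8:28 - 3:40 = 288 minutes
Angular displacement: 288 x 0.5 = 144 degrees

Final answer: 144 degrees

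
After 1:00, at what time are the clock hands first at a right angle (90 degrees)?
At t minutes past 1:00, the hour hand is at 30 x 1 + 0.5t degrees and the minute hand is at 6t degrees.
The smaller angle between them is 90 degrees when |30H - 5.5t| = 90 or |30H - 5.5t| = 270.
With H = 1, solve 30 x 1 - 5.5t = +/- target for each target:
  t = (30 x 1 - 90) / 5.5 = -10.91 (outside (0, 60))
  t = (30 x 1 + 90) / 5.5 = 21.82
  t = (30 x 1 - 270) / 5.5 = -43.64 (outside (0, 60))
  t = (30 x 1 + 270) / 5.5 = 54.55
Valid solutions in (0, 60): {21.82, 54.55} minutes.
First occurrence: t = 21.82 minutes.
The hands are at right angles at 21.82 minutes past 1:00.

Final answer: 21.82 minutes past 1:00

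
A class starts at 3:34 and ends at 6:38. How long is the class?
From 3:34 to 6:38:
(6 x 60 + 38) - (3 x 60 + 34) = 398 - 214 = 184 minutes
= 3 hours and 4 minutes

Final answer: 3 hours and 4 minutes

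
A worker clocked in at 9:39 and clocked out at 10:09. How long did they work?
From 9:39 to 10:09:
(10 x 60 + 9) - (9 x 60 + 39) = 609 - 579 = 30 minutes
= 30 minutes

Final answer: 30 minutes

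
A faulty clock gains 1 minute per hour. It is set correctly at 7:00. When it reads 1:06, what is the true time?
For every 60 true minutes, the faulty clock advances 61 minutes, so 1 faulty-clock minute corresponds to 60/61 true minutes.
From 7:00 to 1:06 on the faulty dial is 366 minutes.
True elapsed: 366 x 60/61 = 360 minutes = 6 hours.
True time: 7:00 + 6 hours = 1:00.

Final answer: 1:00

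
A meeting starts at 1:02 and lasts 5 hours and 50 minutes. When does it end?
Starting time: 1:02
Adding 50 minutes to 2 minutes: 2 + 50 = 52 minutes
Adding 5 hours: 1 + 5 = 6
Final time: 6:52

Final answer: 6:52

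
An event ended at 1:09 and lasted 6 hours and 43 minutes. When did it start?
Starting time: 1:09 = 69 total minutes past 12:00
Subtracting: 6 hours and 43 minutes = 403 minutes
69 - 403 = -334 (negative, add 12 hours = 720) = 386 minutes
= 6 hours and 26 minutes past 12:00 = 6:26

Final answer: 6:26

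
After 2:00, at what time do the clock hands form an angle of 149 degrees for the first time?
At t minutes past 2:00, the hour hand is at 30 x 2 + 0.5t degrees and the minute hand is at 6t degrees.
The smaller angle between them is 149 degrees when |30H - 5.5t| = 149 or |30H - 5.5t| = 211.
With H = 2, solve 30 x 2 - 5.5t = +/- target for each target:
  t = (30 x 2 - 149) / 5.5 = -16.18 (outside (0, 60))
  t = (30 x 2 + 149) / 5.5 = 38
  t = (30 x 2 - 211) / 5.5 = -27.45 (outside (0, 60))
  t = (30 x 2 + 211) / 5.5 = 49.27
Valid solutions in (0, 60): {38, 49.27} minutes.
The first occurrence is t = 38 minutes.
The hands form a 149-degree angle at 38 minutes past 2:00.

Final answer: 38 minutes past 2:00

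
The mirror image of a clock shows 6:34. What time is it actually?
Reflection across the vertical (12-6) axis maps a hand at angle A degrees to (360 - A) degrees, which sends a reading of T minutes past 12:00 to (720 - T) minutes past 12:00.
Mirror reads 6:34 = 394 minutes past 12:00.
Actual time: (720 - 394) mod 720 = 326 minutes = 5:26.

Final answer: 5:26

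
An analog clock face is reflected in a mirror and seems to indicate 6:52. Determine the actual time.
Reflection across the vertical (12-6) axis maps a hand at angle A degrees to (360 - A) degrees, which sends a reading of T minutes past 12:00 to (720 - T) minutes past 12:00.
Mirror reads 6:52 = 412 minutes past 12:00.
Actual time: (720 - 412) mod 720 = 308 minutes = 5:08.

Final answer: 5:08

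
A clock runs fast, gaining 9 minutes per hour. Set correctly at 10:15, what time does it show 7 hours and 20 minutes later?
For every 60 true minutes, the faulty clock advances 60 + 9 = 69 minutes.
True elapsed: 7 hours and 20 minutes = 440 minutes.
Faulty clock advances: 440 x 69/60 = 506 minutes (drift: 66 minutes ahead).
Shown time: 10:15 + 506 minutes = 6:41.

Final answer: 6:41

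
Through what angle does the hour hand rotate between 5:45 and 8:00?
The hour hand moves 0.5 degrees per minute.
Time elapsed: 8:00 - 5:45 = 135 minutes
Angular displacement: 135 x 0.5 = 67.5 degrees

Final answer: 67.5 degrees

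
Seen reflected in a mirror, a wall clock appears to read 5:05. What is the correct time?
Reflection across the vertical (12-6) axis maps a hand at angle A degrees to (360 - A) degrees, which sends a reading of T minutes past 12:00 to (720 - T) minutes past 12:00.
Mirror reads 5:05 = 305 minutes past 12:00.
Actual time: (720 - 305) mod 720 = 415 minutes = 6:55.

Final answer: 6:55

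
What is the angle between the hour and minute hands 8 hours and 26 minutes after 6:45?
First find the time 8 hours and 26 minutes after 6:45.
Total minutes: 6 x 60 + 45 + 8 x 60 + 26 = 911.
911 mod 720 = 191 minutes = 3:11.
Now compute the angle at 3:11:
Hour hand: 3 x 30 + 11 x 0.5 = 95.5 degrees
Minute hand: 11 x 6 = 66 degrees
Difference: |95.5 - 66| = 29.5 degrees
The angle is 29.5 degrees

Final answer: 29.5 degrees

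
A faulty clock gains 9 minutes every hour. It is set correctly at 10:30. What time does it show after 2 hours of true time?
For every 60 true minutes, the faulty clock advances 60 + 9 = 69 minutes.
True elapsed: 2 hours = 120 minutes.
Faulty clock advances: 120 x 69/60 = 138 minutes (drift: 18 minutes ahead).
Shown time: 10:30 + 138 minutes = 12:48.

Final answer: 12:48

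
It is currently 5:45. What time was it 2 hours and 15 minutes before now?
Starting time: 5:45 = 345 total minutes past 12:00
Subtracting: 2 hours and 15 minutes = 135 minutes
345 - 135 = 210 minutes
= 3 hours and 30 minutes past 12:00 = 3:30

Final answer: 3:30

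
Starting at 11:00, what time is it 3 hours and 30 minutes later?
Starting time: 11:00
Adding 30 minutes to 0 minutes: 0 + 30 = 30 minutes
Adding 3 hours: 11 + 3 = 14 - 12 = 2
Final time: 2:30

Final answer: 2:30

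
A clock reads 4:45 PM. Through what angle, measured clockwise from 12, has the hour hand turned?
The hour hand moves 30 degrees per hour and 0.5 degrees per minute.
At 4:45: (4) x 30 + 45 x 0.5 = 120 + 22.5 = 142.5 degrees

Final answer: 142.5 degrees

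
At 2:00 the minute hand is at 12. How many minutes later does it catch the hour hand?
The minute hand gains 5.5 degrees per minute on the hour hand.
At 2:00, the hour hand is at 60 degrees and the minute hand is at 0 degrees.
The gap is 60 degrees. Time to close: 60/5.5 = 60 x 2/11 = 10.91 minutes.
The hands overlap at 10.91 minutes past 2:00.

Final answer: 10.91 minutes past 2:00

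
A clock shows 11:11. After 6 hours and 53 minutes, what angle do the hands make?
First find the time 6 hours and 53 minutes after 11:11.
Total minutes: 11 x 60 + 11 + 6 x 60 + 53 = 1084.
1084 mod 720 = 364 minutes = 6:04.
Now compute the angle at 6:04:
Hour hand: 6 x 30 + 4 x 0.5 = 182 degrees
Minute hand: 4 x 6 = 24 degrees
Difference: |182 - 24| = 158 degrees
The angle is 158 degrees

Final answer: 158 degrees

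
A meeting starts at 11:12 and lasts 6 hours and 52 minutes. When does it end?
Starting time: 11:12
Adding 52 minutes to 12 minutes: 12 + 52 = 64 minutes = 1 hour and 4 minutes
Adding 6 hours: 11 + 6 + 1 (carry) = 18 - 12 = 6
Final time: 6:04

Final answer: 6:04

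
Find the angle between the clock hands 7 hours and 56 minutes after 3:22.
First find the time 7 hours and 56 minutes after 3:22.
Total minutes: 3 x 60 + 22 + 7 x 60 + 56 = 678.
678 mod 720 = 678 minutes = 11:18.
Now compute the angle at 11:18:
Hour hand: 11 x 30 + 18 x 0.5 = 339 degrees
Minute hand: 18 x 6 = 108 degrees
Difference: |339 - 108| = 231 degrees
Smaller angle: 360 - 231 = 129 degrees

Final answer: 129 degrees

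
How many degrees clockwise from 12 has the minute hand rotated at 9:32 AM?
The minute hand moves 6 degrees per minute.
At 9:32: 32 x 6 = 192 degrees

Final answer: 192 degrees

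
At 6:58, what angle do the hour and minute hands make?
Hour hand position: 6 x 30 + 58 x 0.5 = 209 degrees
Minute hand position: 58 x 6 = 348 degrees
Difference: |209 - 348| = 139 degrees
The angle between the hands is 139 degrees

Final answer: 139 degrees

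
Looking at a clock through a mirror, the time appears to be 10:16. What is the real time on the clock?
Reflection across the vertical (12-6) axis maps a hand at angle A degrees to (360 - A) degrees, which sends a reading of T minutes past 12:00 to (720 - T) minutes past 12:00.
Mirror reads 10:16 = 616 minutes past 12:00.
Actual time: (720 - 616) mod 720 = 104 minutes = 1:44.

Final answer: 1:44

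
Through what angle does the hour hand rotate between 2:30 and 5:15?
The hour hand moves 0.5 degrees per minute.
Time elapsed: 5:15 - 2:30 = 165 minutes
Angular displacement: 165 x 0.5 = 82.5 degrees

Final answer: 82.5 degrees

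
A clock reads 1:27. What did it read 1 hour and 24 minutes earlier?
Starting time: 1:27 = 87 total minutes past 12:00
Subtracting: 1 hour and 24 minutes = 84 minutes
87 - 84 = 3 minutes
= 3 minutes past 12:00 = 12:03

Final answer: 12:03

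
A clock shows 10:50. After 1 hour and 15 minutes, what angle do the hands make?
First find the time 1 hour and 15 minutes after 10:50.
Total minutes: 10 x 60 + 50 + 1 x 60 + 15 = 725.
725 mod 720 = 5 minutes = 12:05.
Now compute the angle at 12:05:
Hour hand: 0 x 30 + 5 x 0.5 = 2.5 degrees
Minute hand: 5 x 6 = 30 degrees
Difference: |2.5 - 30| = 27.5 degrees
The angle is 27.5 degrees

Final answer: 27.5 degrees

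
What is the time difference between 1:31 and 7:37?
From 1:31 to 7:37:
(7 x 60 + 37) - (1 x 60 + 31) = 457 - 91 = 366 minutes
= 6 hours and 6 minutes

Final answer: 6 hours and 6 minutes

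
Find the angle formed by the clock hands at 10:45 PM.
Hour hand position: 10 x 30 + 45 x 0.5 = 322.5 degrees
Minute hand position: 45 x 6 = 270 degrees
Difference: |322.5 - 270| = 52.5 degrees
The angle between the hands is 52.5 degrees

Final answer: 52.5 degrees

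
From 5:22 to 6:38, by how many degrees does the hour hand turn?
The hour hand moves 0.5 degrees per minute.
Time elapsed: 6:38 - 5:22 = 76 minutes
Angular displacement: 76 x 0.5 = 38 degrees

Final answer: 38 degrees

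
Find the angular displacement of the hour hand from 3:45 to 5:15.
The hour hand moves 0.5 degrees per minute.
Time elapsed: 5:15 - 3:45 = 90 minutes
Angular displacement: 90 x 0.5 = 45 degrees

Final answer: 45 degrees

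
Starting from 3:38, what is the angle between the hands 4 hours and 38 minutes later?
First find the time 4 hours and 38 minutes after 3:38.
Total minutes: 3 x 60 + 38 + 4 x 60 + 38 = 496.
496 mod 720 = 496 minutes = 8:16.
Now compute the angle at 8:16:
Hour hand: 8 x 30 + 16 x 0.5 = 248 degrees
Minute hand: 16 x 6 = 96 degrees
Difference: |248 - 96| = 152 degrees
The angle is 152 degrees

Final answer: 152 degrees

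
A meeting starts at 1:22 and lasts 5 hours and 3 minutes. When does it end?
Starting time: 1:22
Adding 3 minutes to 22 minutes: 22 + 3 = 25 minutes
Adding 5 hours: 1 + 5 = 6
Final time: 6:25

Final answer: 6:25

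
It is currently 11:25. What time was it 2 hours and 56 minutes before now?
Starting time: 11:25 = 685 total minutes past 12:00
Subtracting: 2 hours and 56 minutes = 176 minutes
685 - 176 = 509 minutes
= 8 hours and 29 minutes past 12:00 = 8:29

Final answer: 8:29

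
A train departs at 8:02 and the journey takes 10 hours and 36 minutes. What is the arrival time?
Starting time: 8:02
Adding 36 minutes to 2 minutes: 2 + 36 = 38 minutes
Adding 10 hours: 8 + 10 = 18 - 12 = 6
Final time: 6:38

Final answer: 6:38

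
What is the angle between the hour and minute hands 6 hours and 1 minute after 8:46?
First find the time 6 hours and 1 minute after 8:46.
Total minutes: 8 x 60 + 46 + 6 x 60 + 1 = 887.
887 mod 720 = 167 minutes = 2:47.
Now compute the angle at 2:47:
Hour hand: 2 x 30 + 47 x 0.5 = 83.5 degrees
Minute hand: 47 x 6 = 282 degrees
Difference: |83.5 - 282| = 198.5 degrees
Smaller angle: 360 - 198.5 = 161.5 degrees

Final answer: 161.5 degrees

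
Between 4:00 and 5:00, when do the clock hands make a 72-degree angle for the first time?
At t minutes past 4:00, the hour hand is at 30 x 4 + 0.5t degrees and the minute hand is at 6t degrees.
The smaller angle between them is 72 degrees when |30H - 5.5t| = 72 or |30H - 5.5t| = 288.
With H = 4, solve 30 x 4 - 5.5t = +/- target for each target:
  t = (30 x 4 - 72) / 5.5 = 8.73
  t = (30 x 4 + 72) / 5.5 = 34.91
  t = (30 x 4 - 288) / 5.5 = -30.55 (outside (0, 60))
  t = (30 x 4 + 288) / 5.5 = 74.18 (outside (0, 60))
Valid solutions in (0, 60): {8.73, 34.91} minutes.
The first occurrence is t = 8.73 minutes.
The hands form a 72-degree angle at 8.73 minutes past 4:00.

Final answer: 8.73 minutes past 4:00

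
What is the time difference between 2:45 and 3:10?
From 2:45 to 3:10:
(3 x 60 + 10) - (2 x 60 + 45) = 190 - 165 = 25 minutes
= 25 minutes

Final answer: 25 minutes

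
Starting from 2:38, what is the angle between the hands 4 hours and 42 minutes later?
First find the time 4 hours and 42 minutes after 2:38.
Total minutes: 2 x 60 + 38 + 4 x 60 + 42 = 440.
440 mod 720 = 440 minutes = 7:20.
Now compute the angle at 7:20:
Hour hand: 7 x 30 + 20 x 0.5 = 220 degrees
Minute hand: 20 x 6 = 120 degrees
Difference: |220 - 120| = 100 degrees
The angle is 100 degrees

Final answer: 100 degrees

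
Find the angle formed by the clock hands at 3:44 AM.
Hour hand position: 3 x 30 + 44 x 0.5 = 112 degrees
Minute hand position: 44 x 6 = 264 degrees
Difference: |112 - 264| = 152 degrees
The angle between the hands is 152 degrees

Final answer: 152 degrees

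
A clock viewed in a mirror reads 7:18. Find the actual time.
Reflection across the vertical (12-6) axis maps a hand at angle A degrees to (360 - A) degrees, which sends a reading of T minutes past 12:00 to (720 - T) minutes past 12:00.
Mirror reads 7:18 = 438 minutes past 12:00.
Actual time: (720 - 438) mod 720 = 282 minutes = 4:42.

Final answer: 4:42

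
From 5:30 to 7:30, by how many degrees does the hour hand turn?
The hour hand moves 0.5 degrees per minute.
Time elapsed: 7:30 - 5:30 = 120 minutes
Angular displacement: 120 x 0.5 = 60 degrees

Final answer: 60 degrees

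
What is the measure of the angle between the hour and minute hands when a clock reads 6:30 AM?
Hour hand position: 6 x 30 + 30 x 0.5 = 195 degrees
Minute hand position: 30 x 6 = 180 degrees
Difference: |195 - 180| = 15 degrees
The angle between the hands is 15 degrees

Final answer: 15 degrees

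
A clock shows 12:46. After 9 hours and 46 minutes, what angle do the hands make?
First find the time 9 hours and 46 minutes after 12:46.
Total minutes: 12 x 60 + 46 + 9 x 60 + 46 = 1352.
1352 mod 720 = 632 minutes = 10:32.
Now compute the angle at 10:32:
Hour hand: 10 x 30 + 32 x 0.5 = 316 degrees
Minute hand: 32 x 6 = 192 degrees
Difference: |316 - 192| = 124 degrees
The angle is 124 degrees

Final answer: 124 degrees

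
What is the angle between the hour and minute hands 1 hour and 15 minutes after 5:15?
First find the time 1 hour and 15 minutes after 5:15.
Total minutes: 5 x 60 + 15 + 1 x 60 + 15 = 390.
390 mod 720 = 390 minutes = 6:30.
Now compute the angle at 6:30:
Hour hand: 6 x 30 + 30 x 0.5 = 195 degrees
Minute hand: 30 x 6 = 180 degrees
Difference: |195 - 180| = 15 degrees
The angle is 15 degrees

Final answer: 15 degrees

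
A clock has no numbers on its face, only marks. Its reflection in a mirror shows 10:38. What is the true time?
Reflection across the vertical (12-6) axis maps a hand at angle A degrees to (360 - A) degrees, which sends a reading of T minutes past 12:00 to (720 - T) minutes past 12:00.
Mirror reads 10:38 = 638 minutes past 12:00.
Actual time: (720 - 638) mod 720 = 82 minutes = 1:22.

Final answer: 1:22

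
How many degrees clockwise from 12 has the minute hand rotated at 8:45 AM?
The minute hand moves 6 degrees per minute.
At 8:45: 45 x 6 = 270 degrees

Final answer: 270 degrees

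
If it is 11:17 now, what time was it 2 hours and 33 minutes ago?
Starting time: 11:17 = 677 total minutes past 12:00
Subtracting: 2 hours and 33 minutes = 153 minutes
677 - 153 = 524 minutes
= 8 hours and 44 minutes past 12:00 = 8:44

Final answer: 8:44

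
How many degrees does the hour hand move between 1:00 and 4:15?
The hour hand moves 0.5 degrees per minute.
Time elapsed: 4:15 - 1:00 = 195 minutes
Angular displacement: 195 x 0.5 = 97.5 degrees

Final answer: 97.5 degrees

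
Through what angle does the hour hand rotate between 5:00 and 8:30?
The hour hand moves 0.5 degrees per minute.
Time elapsed: 8:30 - 5:00 = 210 minutes
Angular displacement: 210 x 0.5 = 105 degrees

Final answer: 105 degrees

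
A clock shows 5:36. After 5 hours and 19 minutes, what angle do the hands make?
First find the time 5 hours and 19 minutes after 5:36.
Total minutes: 5 x 60 + 36 + 5 x 60 + 19 = 655.
655 mod 720 = 655 minutes = 10:55.
Now compute the angle at 10:55:
Hour hand: 10 x 30 + 55 x 0.5 = 327.5 degrees
Minute hand: 55 x 6 = 330 degrees
Difference: |327.5 - 330| = 2.5 degrees
The angle is 2.5 degrees

Final answer: 2.5 degrees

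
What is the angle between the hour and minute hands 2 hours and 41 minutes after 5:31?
First find the time 2 hours and 41 minutes after 5:31.
Total minutes: 5 x 60 + 31 + 2 x 60 + 41 = 492.
492 mod 720 = 492 minutes = 8:12.
Now compute the angle at 8:12:
Hour hand: 8 x 30 + 12 x 0.5 = 246 degrees
Minute hand: 12 x 6 = 72 degrees
Difference: |246 - 72| = 174 degrees
The angle is 174 degrees

Final answer: 174 degrees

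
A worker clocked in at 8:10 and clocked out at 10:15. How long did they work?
From 8:10 to 10:15:
(10 x 60 + 15) - (8 x 60 + 10) = 615 - 490 = 125 minutes
= 2 hours and 5 minutes

Final answer: 2 hours and 5 minutes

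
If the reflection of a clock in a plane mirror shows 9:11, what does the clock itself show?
Reflection across the vertical (12-6) axis maps a hand at angle A degrees to (360 - A) degrees, which sends a reading of T minutes past 12:00 to (720 - T) minutes past 12:00.
Mirror reads 9:11 = 551 minutes past 12:00.
Actual time: (720 - 551) mod 720 = 169 minutes = 2:49.

Final answer: 2:49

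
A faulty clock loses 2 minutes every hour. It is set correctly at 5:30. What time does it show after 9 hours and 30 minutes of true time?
For every 60 true minutes, the faulty clock advances 60 - 2 = 58 minutes.
True elapsed: 9 hours and 30 minutes = 570 minutes.
Faulty clock advances: 570 x 58/60 = 551 minutes (drift: 19 minutes behind).
Shown time: 5:30 + 551 minutes = 2:41.

Final answer: 2:41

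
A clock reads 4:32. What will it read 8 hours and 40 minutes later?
Starting time: 4:32
Adding 40 minutes to 32 minutes: 32 + 40 = 72 minutes = 1 hour and 12 minutes
Adding 8 hours: 4 + 8 + 1 (carry) = 13 - 12 = 1
Final time: 1:12

Final answer: 1:12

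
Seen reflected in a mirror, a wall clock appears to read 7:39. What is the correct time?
Reflection across the vertical (12-6) axis maps a hand at angle A degrees to (360 - A) degrees, which sends a reading of T minutes past 12:00 to (720 - T) minutes past 12:00.
Mirror reads 7:39 = 459 minutes past 12:00.
Actual time: (720 - 459) mod 720 = 261 minutes = 4:21.

Final answer: 4:21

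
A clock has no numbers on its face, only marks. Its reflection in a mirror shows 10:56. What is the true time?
Reflection across the vertical (12-6) axis maps a hand at angle A degrees to (360 - A) degrees, which sends a reading of T minutes past 12:00 to (720 - T) minutes past 12:00.
Mirror reads 10:56 = 656 minutes past 12:00.
Actual time: (720 - 656) mod 720 = 64 minutes = 1:04.

Final answer: 1:04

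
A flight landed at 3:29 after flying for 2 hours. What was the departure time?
Starting time: 3:29 = 209 total minutes past 12:00
Subtracting: 2 hours = 120 minutes
209 - 120 = 89 minutes
= 1 hour and 29 minutes past 12:00 = 1:29

Final answer: 1:29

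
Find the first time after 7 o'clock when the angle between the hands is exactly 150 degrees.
At t minutes past 7:00, the hour hand is at 30 x 7 + 0.5t degrees and the minute hand is at 6t degrees.
The smaller angle between them is 150 degrees when |30H - 5.5t| = 150 or |30H - 5.5t| = 210.
With H = 7, solve 30 x 7 - 5.5t = +/- target for each target:
  t = (30 x 7 - 150) / 5.5 = 10.91
  t = (30 x 7 + 150) / 5.5 = 65.45 (outside (0, 60))
  t = (30 x 7 - 210) / 5.5 = 0 (outside (0, 60))
  t = (30 x 7 + 210) / 5.5 = 76.36 (outside (0, 60))
Valid solutions in (0, 60): {10.91} minutes.
The first occurrence is t = 10.91 minutes.
The hands form a 150-degree angle at 10.91 minutes past 7:00.

Final answer: 10.91 minutes past 7:00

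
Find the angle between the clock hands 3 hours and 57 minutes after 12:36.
First find the time 3 hours and 57 minutes after 12:36.
Total minutes: 12 x 60 + 36 + 3 x 60 + 57 = 993.
993 mod 720 = 273 minutes = 4:33.
Now compute the angle at 4:33:
Hour hand: 4 x 30 + 33 x 0.5 = 136.5 degrees
Minute hand: 33 x 6 = 198 degrees
Difference: |136.5 - 198| = 61.5 degrees
The angle is 61.5 degrees

Final answer: 61.5 degrees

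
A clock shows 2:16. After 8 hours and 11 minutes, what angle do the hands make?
First find the time 8 hours and 11 minutes after 2:16.
Total minutes: 2 x 60 + 16 + 8 x 60 + 11 = 627.
627 mod 720 = 627 minutes = 10:27.
Now compute the angle at 10:27:
Hour hand: 10 x 30 + 27 x 0.5 = 313.5 degrees
Minute hand: 27 x 6 = 162 degrees
Difference: |313.5 - 162| = 151.5 degrees
The angle is 151.5 degrees

Final answer: 151.5 degrees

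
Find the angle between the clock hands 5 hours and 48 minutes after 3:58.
First find the time 5 hours and 48 minutes after 3:58.
Total minutes: 3 x 60 + 58 + 5 x 60 + 48 = 586.
586 mod 720 = 586 minutes = 9:46.
Now compute the angle at 9:46:
Hour hand: 9 x 30 + 46 x 0.5 = 293 degrees
Minute hand: 46 x 6 = 276 degrees
Difference: |293 - 276| = 17 degrees
The angle is 17 degrees

Final answer: 17 degrees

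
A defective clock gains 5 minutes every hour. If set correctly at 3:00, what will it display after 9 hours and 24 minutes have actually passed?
For every 60 true minutes, the faulty clock advances 60 + 5 = 65 minutes.
True elapsed: 9 hours and 24 minutes = 564 minutes.
Faulty clock advances: 564 x 65/60 = 611 minutes (drift: 47 minutes ahead).
Shown time: 3:00 + 611 minutes = 1:11.

Final answer: 1:11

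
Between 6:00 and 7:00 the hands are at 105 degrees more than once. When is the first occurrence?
At t minutes past 6:00, the hour hand is at 30 x 6 + 0.5t degrees and the minute hand is at 6t degrees.
The smaller angle between them is 105 degrees when |30H - 5.5t| = 105 or |30H - 5.5t| = 255.
With H = 6, solve 30 x 6 - 5.5t = +/- target for each target:
  t = (30 x 6 - 105) / 5.5 = 13.64
  t = (30 x 6 + 105) / 5.5 = 51.82
  t = (30 x 6 - 255) / 5.5 = -13.64 (outside (0, 60))
  t = (30 x 6 + 255) / 5.5 = 79.09 (outside (0, 60))
Valid solutions in (0, 60): {13.64, 51.82} minutes.
The first occurrence is t = 13.64 minutes.
The hands form a 105-degree angle at 13.64 minutes past 6:00.

Final answer: 13.64 minutes past 6:00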